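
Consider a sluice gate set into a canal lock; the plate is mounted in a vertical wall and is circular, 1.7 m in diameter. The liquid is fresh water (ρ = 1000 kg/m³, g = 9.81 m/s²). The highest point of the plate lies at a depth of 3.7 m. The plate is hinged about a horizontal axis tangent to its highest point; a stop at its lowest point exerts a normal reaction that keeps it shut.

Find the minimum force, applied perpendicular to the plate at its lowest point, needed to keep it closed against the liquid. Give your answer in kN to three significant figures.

P ≈ 53.0 kN

γ = ρg = 1000 × 9.81 = 9810 N/m³ = 9.81 kN/m³.
The centroid is at the centre, 0.85 m below the top of the plate, so the centroid depth is h_c = 3.7 + 0.85 = 4.55 m.
A = π(0.85)² = 2.2698 m².
Resultant F = γ·h_c·A = 9.81 × 4.55 × 2.2698 = 101.314 kN.
I_c = πr⁴/4 = π × 0.85⁴/4 = 0.409983 m⁴.
Centre of pressure: y_p = y_c + I_c/(y_c·A) = 4.55 + 0.409983/(4.55 × 2.2698) = 4.55 + 0.0396978 = 4.5897 m along the plane.
The resultant acts 0.85 + 0.0396978 = 0.889698 m (along the plate) below the hinge at the top edge, so the moment about the hinge is M = F × 0.889698 = 101.314 × 0.889698 = 90.1389 kN·m.
A normal force at the bottom, 1.7 m from the hinge, must supply this moment: P = 90.1389/1.7 = 53.0229 kN.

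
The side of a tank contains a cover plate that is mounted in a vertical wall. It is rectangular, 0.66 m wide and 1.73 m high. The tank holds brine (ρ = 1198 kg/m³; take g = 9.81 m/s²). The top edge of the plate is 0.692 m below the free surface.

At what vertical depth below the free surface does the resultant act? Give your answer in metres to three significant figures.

h_p = 1.72 m

γ = ρg = 1198 × 9.81 / 1000 = 11.75238 kN/m³.
The centroid lies 1.73/2 = 0.865 m below the top edge, so the centroid depth is h_c = 0.692 + 0.865 = 1.557 m.
A = 0.66 × 1.73 = 1.1418 m².
Resultant F = γ·h_c·A = 11.75238 × 1.557 × 1.1418 = 20.8932 kN.
I_c = b·h³/12 = 0.66 × 1.73³/12 = 0.284774 m⁴.
Centre of pressure: y_p = y_c + I_c/(y_c·A) = 1.557 + 0.284774/(1.557 × 1.1418) = 1.557 + 0.160185 = 1.71718 m along the plane.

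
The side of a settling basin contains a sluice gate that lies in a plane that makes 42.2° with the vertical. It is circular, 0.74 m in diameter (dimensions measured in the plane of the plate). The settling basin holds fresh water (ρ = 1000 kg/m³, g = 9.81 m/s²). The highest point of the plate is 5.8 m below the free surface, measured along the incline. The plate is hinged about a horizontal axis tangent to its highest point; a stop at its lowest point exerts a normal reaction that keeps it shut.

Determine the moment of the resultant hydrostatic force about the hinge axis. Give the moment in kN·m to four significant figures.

M ≈ 7.242 kN·m

γ = ρg = 1000 × 9.81 = 9810 N/m³ = 9.81 kN/m³.
The plate makes 42.2° with the vertical, i.e. θ = 90° − 42.2° = 47.8° to the horizontal. Measuring y along the incline from the free-surface line, vertical depth h = y·sinθ with sinθ = 0.740805.
The centroid is at the centre, 0.37 m below the top of the plate, so y_c = 5.8 + 0.37 = 6.17 m and h_c = 6.17 × 0.740805 = 4.57077 m.
A = π(0.37)² = 0.430084 m².
Resultant F = γ·h_c·A = 9.81 × 4.57077 × 0.430084 = 19.2846 kN.
I_c = πr⁴/4 = π × 0.37⁴/4 = 0.0147196 m⁴.
Centre of pressure: y_p = y_c + I_c/(y_c·A) = 6.17 + 0.0147196/(6.17 × 0.430084) = 6.17 + 0.00554699 = 6.17555 m along the plane.
The resultant acts 0.37 + 0.00554699 = 0.375547 m (along the plate) below the hinge at the top edge, so the moment about the hinge is M = F × 0.375547 = 19.2846 × 0.375547 = 7.24227 kN·m.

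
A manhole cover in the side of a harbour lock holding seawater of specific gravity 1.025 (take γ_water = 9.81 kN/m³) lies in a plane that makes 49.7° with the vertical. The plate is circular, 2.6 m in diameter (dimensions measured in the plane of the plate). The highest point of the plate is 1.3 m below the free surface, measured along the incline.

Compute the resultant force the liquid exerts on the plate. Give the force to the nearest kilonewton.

F ≈ 90 kN

γ = 1.025 × 9.81 = 10.05525 kN/m³.
The plate makes 49.7° with the vertical, i.e. θ = 90° − 49.7° = 40.3° to the horizontal. Measuring y along the incline from the free-surface line, vertical depth h = y·sinθ with sinθ = 0.646790.
The centroid is at the centre, 1.3 m below the top of the plate, so y_c = 1.3 + 1.3 = 2.6 m and h_c = 2.6 × 0.646790 = 1.68165 m.
A = π(1.3)² = 5.30929 m².
Resultant F = γ·h_c·A = 10.05525 × 1.68165 × 5.30929 = 89.777 kN.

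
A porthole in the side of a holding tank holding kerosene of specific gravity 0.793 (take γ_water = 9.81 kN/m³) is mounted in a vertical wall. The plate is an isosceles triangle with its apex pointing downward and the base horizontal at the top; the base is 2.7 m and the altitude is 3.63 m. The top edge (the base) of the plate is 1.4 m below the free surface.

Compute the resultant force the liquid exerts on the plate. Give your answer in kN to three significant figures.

F ≈ 99.5 kN

γ = 0.793 × 9.81 = 7.77933 kN/m³.
With the apex down, the centroid sits h/3 = 3.63/3 = 1.21 m below the base (the top edge), so the centroid depth is h_c = 1.4 + 1.21 = 2.61 m.
A = ½ × 2.7 × 3.63 = 4.9005 m².
Resultant F = γ·h_c·A = 7.77933 × 2.61 × 4.9005 = 99.5 kN.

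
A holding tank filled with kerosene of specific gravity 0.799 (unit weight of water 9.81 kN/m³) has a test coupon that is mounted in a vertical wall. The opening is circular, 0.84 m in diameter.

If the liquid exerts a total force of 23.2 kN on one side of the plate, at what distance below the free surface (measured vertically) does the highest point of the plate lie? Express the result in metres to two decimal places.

γ = 0.799 × 9.81 = 7.83819 kN/m³.
A = π(0.42)² = 0.554177 m².
From F = γ·h_c·A, the centroid depth is h_c = 23.2/(7.83819 × 0.554177) = 5.34101 m.
The centroid is at the centre, 0.42 m below the top of the plate, so the highest point sits at h_top = 5.34101 − 0.42 = 4.92101 m below the surface.

d_top ≈ 4.92 m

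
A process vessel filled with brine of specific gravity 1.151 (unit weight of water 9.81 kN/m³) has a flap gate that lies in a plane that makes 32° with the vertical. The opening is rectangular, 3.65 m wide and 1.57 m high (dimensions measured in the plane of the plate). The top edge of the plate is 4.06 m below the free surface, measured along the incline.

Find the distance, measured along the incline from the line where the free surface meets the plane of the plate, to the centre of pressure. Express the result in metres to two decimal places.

γ = 1.151 × 9.81 = 11.29131 kN/m³.
The plate makes 32° with the vertical, i.e. θ = 90° − 32° = 58° to the horizontal. Measuring y along the incline from the free-surface line, vertical depth h = y·sinθ with sinθ = 0.848048.
The centroid lies 1.57/2 = 0.785 m below the top edge, so y_c = 4.06 + 0.785 = 4.845 m and h_c = 4.845 × 0.848048 = 4.10879 m.
A = 3.65 × 1.57 = 5.7305 m².
Resultant F = γ·h_c·A = 11.29131 × 4.10879 × 5.7305 = 265.859 kN.
I_c = b·h³/12 = 3.65 × 1.57³/12 = 1.17709 m⁴.
Centre of pressure: y_p = y_c + I_c/(y_c·A) = 4.845 + 1.17709/(4.845 × 5.7305) = 4.845 + 0.0423959 = 4.8874 m along the plane.

y_p = 4.89 m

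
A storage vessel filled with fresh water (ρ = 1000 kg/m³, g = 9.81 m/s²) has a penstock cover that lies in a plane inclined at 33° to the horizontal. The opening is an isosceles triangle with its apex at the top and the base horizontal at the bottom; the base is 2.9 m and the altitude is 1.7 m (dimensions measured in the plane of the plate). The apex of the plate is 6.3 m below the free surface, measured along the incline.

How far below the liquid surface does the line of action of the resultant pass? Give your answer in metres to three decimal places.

h_p = 4.060 m

γ = ρg = 1000 × 9.81 = 9810 N/m³ = 9.81 kN/m³.
Let θ = 33° be the plate's angle to the horizontal; measure y along the incline from where the plane meets the free surface. Vertical depth h = y·sinθ with sinθ = 0.544639.
With the apex up, the centroid sits 2h/3 = 2 × 1.7/3 = 1.13333 m below the apex, so y_c = 6.3 + 1.13333 = 7.43333 m and h_c = 7.43333 × 0.544639 = 4.04848 m.
A = ½ × 2.9 × 1.7 = 2.465 m².
Resultant F = γ·h_c·A = 9.81 × 4.04848 × 2.465 = 97.8989 kN.
I_c = b·h³/36 = 2.9 × 1.7³/36 = 0.395769 m⁴.
Centre of pressure: y_p = y_c + I_c/(y_c·A) = 7.43333 + 0.395769/(7.43333 × 2.465) = 7.43333 + 0.0215994 = 7.45493 m along the plane.
Vertically, h_p = y_p·sinθ = 7.45493 × 0.544639 = 4.06025 m.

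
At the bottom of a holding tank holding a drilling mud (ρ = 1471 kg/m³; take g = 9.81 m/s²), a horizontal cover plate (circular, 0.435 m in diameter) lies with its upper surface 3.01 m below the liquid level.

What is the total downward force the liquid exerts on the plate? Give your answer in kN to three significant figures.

F ≈ 6.46 kN

γ = ρg = 1471 × 9.81 / 1000 = 14.43051 kN/m³.
The plate is horizontal, so pressure is uniform at p = γ·h = 14.43051 × 3.01 = 43.4358 kN/m².
A = π(0.2175)² = 0.148617 m².
F = p·A = 43.4358 × 0.148617 = 6.4553 kN.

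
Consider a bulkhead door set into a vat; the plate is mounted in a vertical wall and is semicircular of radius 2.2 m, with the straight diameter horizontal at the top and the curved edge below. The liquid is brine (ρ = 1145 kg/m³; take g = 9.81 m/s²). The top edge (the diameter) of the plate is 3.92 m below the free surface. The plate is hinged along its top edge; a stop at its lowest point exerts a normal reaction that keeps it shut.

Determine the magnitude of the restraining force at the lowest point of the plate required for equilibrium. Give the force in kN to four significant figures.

P ≈ 189.0 kN

γ = ρg = 1145 × 9.81 / 1000 = 11.23245 kN/m³.
The centroid of a semicircle lies 4r/(3π) = 0.933709 m from the diameter, here below the top edge, so the centroid depth is h_c = 3.92 + 0.933709 = 4.85371 m.
A = πr²/2 = π × 2.2²/2 = 7.60265 m².
Resultant F = γ·h_c·A = 11.23245 × 4.85371 × 7.60265 = 414.489 kN.
I_c = (π/8 − 8/(9π))·r⁴ = 0.109757 × 2.2⁴ = 2.57112 m⁴.
Centre of pressure: y_p = y_c + I_c/(y_c·A) = 4.85371 + 2.57112/(4.85371 × 7.60265) = 4.85371 + 0.0696761 = 4.92339 m along the plane.
The resultant acts 0.933709 + 0.0696761 = 1.00339 m (along the plate) below the hinge at the top edge, so the moment about the hinge is M = F × 1.00339 = 414.489 × 1.00339 = 415.894 kN·m.
A normal force at the bottom, 2.2 m from the hinge, must supply this moment: P = 415.894/2.2 = 189.043 kN.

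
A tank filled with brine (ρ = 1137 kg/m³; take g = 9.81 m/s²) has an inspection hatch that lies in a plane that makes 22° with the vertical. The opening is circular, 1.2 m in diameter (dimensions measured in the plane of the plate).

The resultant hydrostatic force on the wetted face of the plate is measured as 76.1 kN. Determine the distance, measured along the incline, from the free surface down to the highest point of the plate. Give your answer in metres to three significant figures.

y_top ≈ 5.91 m

γ = ρg = 1137 × 9.81 / 1000 = 11.15397 kN/m³.
A = π(0.6)² = 1.13097 m².
From F = γ·h_c·A, the centroid depth is h_c = 76.1/(11.15397 × 1.13097) = 6.03259 m.
The plate makes 22° with the vertical, i.e. θ = 90° − 22° = 68° to the horizontal. Measuring y along the incline from the free-surface line, vertical depth h = y·sinθ with sinθ = 0.927184.
Along the incline, y_c = h_c/sinθ = 6.03259/0.927184 = 6.50636 m.
The centroid is at the centre, 0.6 m below the top of the plate, so the highest point sits at y_top = 6.50636 − 0.6 = 5.90636 m along the incline.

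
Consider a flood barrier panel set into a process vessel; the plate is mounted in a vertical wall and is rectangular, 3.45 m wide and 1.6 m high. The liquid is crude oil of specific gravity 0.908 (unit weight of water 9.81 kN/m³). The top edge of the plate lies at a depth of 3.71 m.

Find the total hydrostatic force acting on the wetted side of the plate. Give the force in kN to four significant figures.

F ≈ 221.8 kN

γ = 0.908 × 9.81 = 8.90748 kN/m³.
The centroid lies 1.6/2 = 0.8 m below the top edge, so the centroid depth is h_c = 3.71 + 0.8 = 4.51 m.
A = 3.45 × 1.6 = 5.52 m².
Resultant F = γ·h_c·A = 8.90748 × 4.51 × 5.52 = 221.753 kN.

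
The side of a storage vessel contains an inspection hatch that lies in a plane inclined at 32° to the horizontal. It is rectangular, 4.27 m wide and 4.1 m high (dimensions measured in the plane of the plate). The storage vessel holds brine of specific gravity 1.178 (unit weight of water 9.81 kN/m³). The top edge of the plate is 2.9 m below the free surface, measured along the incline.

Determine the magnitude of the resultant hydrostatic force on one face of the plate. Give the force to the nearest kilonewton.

γ = 1.178 × 9.81 = 11.55618 kN/m³.
Let θ = 32° be the plate's angle to the horizontal; measure y along the incline from where the plane meets the free surface. Vertical depth h = y·sinθ with sinθ = 0.529919.
The centroid lies 4.1/2 = 2.05 m below the top edge, so y_c = 2.9 + 2.05 = 4.95 m and h_c = 4.95 × 0.529919 = 2.6231 m.
A = 4.27 × 4.1 = 17.507 m².
Resultant F = γ·h_c·A = 11.55618 × 2.6231 × 17.507 = 530.69 kN.

F ≈ 531 kN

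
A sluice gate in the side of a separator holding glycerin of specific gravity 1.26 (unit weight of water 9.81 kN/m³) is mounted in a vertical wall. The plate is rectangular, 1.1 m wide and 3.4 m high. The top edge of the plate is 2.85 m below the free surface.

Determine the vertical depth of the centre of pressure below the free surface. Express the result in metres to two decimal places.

h_p = 4.76 m

γ = 1.26 × 9.81 = 12.3606 kN/m³.
The centroid lies 3.4/2 = 1.7 m below the top edge, so the centroid depth is h_c = 2.85 + 1.7 = 4.55 m.
A = 1.1 × 3.4 = 3.74 m².
Resultant F = γ·h_c·A = 12.3606 × 4.55 × 3.74 = 210.34 kN.
I_c = b·h³/12 = 1.1 × 3.4³/12 = 3.60287 m⁴.
Centre of pressure: y_p = y_c + I_c/(y_c·A) = 4.55 + 3.60287/(4.55 × 3.74) = 4.55 + 0.211722 = 4.76172 m along the plane.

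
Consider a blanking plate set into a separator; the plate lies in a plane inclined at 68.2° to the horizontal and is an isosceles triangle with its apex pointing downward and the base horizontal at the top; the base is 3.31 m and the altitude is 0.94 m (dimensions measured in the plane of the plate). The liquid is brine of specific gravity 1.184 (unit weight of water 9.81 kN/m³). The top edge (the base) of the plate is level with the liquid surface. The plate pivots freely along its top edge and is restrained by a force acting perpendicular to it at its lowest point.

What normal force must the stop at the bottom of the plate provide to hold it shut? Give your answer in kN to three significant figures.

γ = 1.184 × 9.81 = 11.61504 kN/m³.
Let θ = 68.2° be the plate's angle to the horizontal; measure y along the incline from where the plane meets the free surface. Vertical depth h = y·sinθ with sinθ = 0.928486.
With the apex down, the centroid sits h/3 = 0.94/3 = 0.313333 m below the base (the top edge), so y_c = 0.313333 m and h_c = 0.313333 × 0.928486 = 0.290925 m.
A = ½ × 3.31 × 0.94 = 1.5557 m².
Resultant F = γ·h_c·A = 11.61504 × 0.290925 × 1.5557 = 5.25687 kN.
I_c = b·h³/36 = 3.31 × 0.94³/36 = 0.0763676 m⁴.
Centre of pressure: y_p = y_c + I_c/(y_c·A) = 0.313333 + 0.0763676/(0.313333 × 1.5557) = 0.313333 + 0.156667 = 0.47 m along the plane.
The resultant acts 0.313333 + 0.156667 = 0.47 m (along the plate) below the hinge at the top edge, so the moment about the hinge is M = F × 0.47 = 5.25687 × 0.47 = 2.47073 kN·m.
A normal force at the bottom, 0.94 m from the hinge, must supply this moment: P = 2.47073/0.94 = 2.62844 kN.

P ≈ 2.63 kN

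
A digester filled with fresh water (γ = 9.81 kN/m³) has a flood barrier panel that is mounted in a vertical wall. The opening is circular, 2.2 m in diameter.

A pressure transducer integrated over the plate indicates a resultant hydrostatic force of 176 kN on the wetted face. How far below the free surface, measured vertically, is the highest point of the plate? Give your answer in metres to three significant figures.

d_top ≈ 3.62 m

γ = 9.81 kN/m³.
A = π(1.1)² = 3.80133 m².
From F = γ·h_c·A, the centroid depth is h_c = 176/(9.81 × 3.80133) = 4.71963 m.
The centroid is at the centre, 1.1 m below the top of the plate, so the highest point sits at h_top = 4.71963 − 1.1 = 3.61963 m below the surface.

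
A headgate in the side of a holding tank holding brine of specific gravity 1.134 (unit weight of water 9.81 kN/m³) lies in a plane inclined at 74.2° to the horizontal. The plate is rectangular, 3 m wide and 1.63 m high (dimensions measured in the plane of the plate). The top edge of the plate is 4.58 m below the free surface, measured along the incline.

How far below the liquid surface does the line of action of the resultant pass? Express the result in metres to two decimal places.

γ = 1.134 × 9.81 = 11.12454 kN/m³.
Let θ = 74.2° be the plate's angle to the horizontal; measure y along the incline from where the plane meets the free surface. Vertical depth h = y·sinθ with sinθ = 0.962218.
The centroid lies 1.63/2 = 0.815 m below the top edge, so y_c = 4.58 + 0.815 = 5.395 m and h_c = 5.395 × 0.962218 = 5.19117 m.
A = 3 × 1.63 = 4.89 m².
Resultant F = γ·h_c·A = 11.12454 × 5.19117 × 4.89 = 282.394 kN.
I_c = b·h³/12 = 3 × 1.63³/12 = 1.08269 m⁴.
Centre of pressure: y_p = y_c + I_c/(y_c·A) = 5.395 + 1.08269/(5.395 × 4.89) = 5.395 + 0.0410397 = 5.43604 m along the plane.
Vertically, h_p = y_p·sinθ = 5.43604 × 0.962218 = 5.23066 m.

h_p = 5.23 m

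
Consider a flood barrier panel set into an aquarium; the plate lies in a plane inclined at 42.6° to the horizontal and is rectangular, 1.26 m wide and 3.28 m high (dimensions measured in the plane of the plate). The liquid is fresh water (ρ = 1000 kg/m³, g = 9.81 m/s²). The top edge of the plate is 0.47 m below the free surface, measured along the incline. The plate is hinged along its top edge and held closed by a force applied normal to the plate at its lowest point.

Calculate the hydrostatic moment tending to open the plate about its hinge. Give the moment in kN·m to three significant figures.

M ≈ 120 kN·m

γ = ρg = 1000 × 9.81 = 9810 N/m³ = 9.81 kN/m³.
Let θ = 42.6° be the plate's angle to the horizontal; measure y along the incline from where the plane meets the free surface. Vertical depth h = y·sinθ with sinθ = 0.676876.
The centroid lies 3.28/2 = 1.64 m below the top edge, so y_c = 0.47 + 1.64 = 2.11 m and h_c = 2.11 × 0.676876 = 1.42821 m.
A = 1.26 × 3.28 = 4.1328 m².
Resultant F = γ·h_c·A = 9.81 × 1.42821 × 4.1328 = 57.9036 kN.
I_c = b·h³/12 = 1.26 × 3.28³/12 = 3.70519 m⁴.
Centre of pressure: y_p = y_c + I_c/(y_c·A) = 2.11 + 3.70519/(2.11 × 4.1328) = 2.11 + 0.424897 = 2.5349 m along the plane.
The resultant acts 1.64 + 0.424897 = 2.0649 m (along the plate) below the hinge at the top edge, so the moment about the hinge is M = F × 2.0649 = 57.9036 × 2.0649 = 119.565 kN·m.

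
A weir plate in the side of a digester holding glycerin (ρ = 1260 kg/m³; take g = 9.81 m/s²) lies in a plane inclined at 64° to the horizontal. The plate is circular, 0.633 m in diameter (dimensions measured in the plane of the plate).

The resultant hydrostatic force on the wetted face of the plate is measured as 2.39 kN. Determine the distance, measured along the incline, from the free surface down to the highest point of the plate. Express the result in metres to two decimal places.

y_top ≈ 0.37 m

γ = ρg = 1260 × 9.81 / 1000 = 12.3606 kN/m³.
A = π(0.3165)² = 0.3147 m².
From F = γ·h_c·A, the centroid depth is h_c = 2.39/(12.3606 × 0.3147) = 0.614415 m.
Let θ = 64° be the plate's angle to the horizontal; measure y along the incline from where the plane meets the free surface. Vertical depth h = y·sinθ with sinθ = 0.898794.
Along the incline, y_c = h_c/sinθ = 0.614415/0.898794 = 0.683599 m.
The centroid is at the centre, 0.3165 m below the top of the plate, so the highest point sits at y_top = 0.683599 − 0.3165 = 0.367099 m along the incline.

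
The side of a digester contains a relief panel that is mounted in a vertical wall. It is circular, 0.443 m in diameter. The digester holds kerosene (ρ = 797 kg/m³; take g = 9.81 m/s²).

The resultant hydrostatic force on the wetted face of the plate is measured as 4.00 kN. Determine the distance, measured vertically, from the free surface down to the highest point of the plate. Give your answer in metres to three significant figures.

d_top ≈ 3.10 m

γ = ρg = 797 × 9.81 / 1000 = 7.81857 kN/m³.
A = π(0.2215)² = 0.154134 m².
From F = γ·h_c·A, the centroid depth is h_c = 4.00/(7.81857 × 0.154134) = 3.31921 m.
The centroid is at the centre, 0.2215 m below the top of the plate, so the highest point sits at h_top = 3.31921 − 0.2215 = 3.09771 m below the surface.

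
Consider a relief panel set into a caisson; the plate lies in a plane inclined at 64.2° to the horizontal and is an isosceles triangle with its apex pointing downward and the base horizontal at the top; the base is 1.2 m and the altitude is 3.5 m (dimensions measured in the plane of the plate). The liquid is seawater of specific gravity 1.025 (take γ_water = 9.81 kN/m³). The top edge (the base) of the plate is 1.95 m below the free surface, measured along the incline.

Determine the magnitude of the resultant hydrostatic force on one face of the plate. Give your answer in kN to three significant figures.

F ≈ 59.3 kN

γ = 1.025 × 9.81 = 10.05525 kN/m³.
Let θ = 64.2° be the plate's angle to the horizontal; measure y along the incline from where the plane meets the free surface. Vertical depth h = y·sinθ with sinθ = 0.900319.
With the apex down, the centroid sits h/3 = 3.5/3 = 1.16667 m below the base (the top edge), so y_c = 1.95 + 1.16667 = 3.11667 m and h_c = 3.11667 × 0.900319 = 2.806 m.
A = ½ × 1.2 × 3.5 = 2.1 m².
Resultant F = γ·h_c·A = 10.05525 × 2.806 × 2.1 = 59.2516 kN.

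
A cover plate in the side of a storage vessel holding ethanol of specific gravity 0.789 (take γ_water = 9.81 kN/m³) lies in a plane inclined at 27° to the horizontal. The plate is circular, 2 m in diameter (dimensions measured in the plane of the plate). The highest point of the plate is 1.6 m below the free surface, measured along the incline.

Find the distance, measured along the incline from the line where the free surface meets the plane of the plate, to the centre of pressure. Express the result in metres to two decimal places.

γ = 0.789 × 9.81 = 7.74009 kN/m³.
Let θ = 27° be the plate's angle to the horizontal; measure y along the incline from where the plane meets the free surface. Vertical depth h = y·sinθ with sinθ = 0.453990.
The centroid is at the centre, 1 m below the top of the plate, so y_c = 1.6 + 1 = 2.6 m and h_c = 2.6 × 0.453990 = 1.18037 m.
A = π(1)² = 3.14159 m².
Resultant F = γ·h_c·A = 7.74009 × 1.18037 × 3.14159 = 28.7021 kN.
I_c = πr⁴/4 = π × 1⁴/4 = 0.785398 m⁴.
Centre of pressure: y_p = y_c + I_c/(y_c·A) = 2.6 + 0.785398/(2.6 × 3.14159) = 2.6 + 0.0961539 = 2.69615 m along the plane.

y_p = 2.70 m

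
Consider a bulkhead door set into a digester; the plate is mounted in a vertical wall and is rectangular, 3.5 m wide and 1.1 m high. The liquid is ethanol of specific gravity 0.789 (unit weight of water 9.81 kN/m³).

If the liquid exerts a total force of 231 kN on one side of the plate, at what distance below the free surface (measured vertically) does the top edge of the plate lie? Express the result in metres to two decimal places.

d_top ≈ 7.20 m

γ = 0.789 × 9.81 = 7.74009 kN/m³.
A = 3.5 × 1.1 = 3.85 m².
From F = γ·h_c·A, the centroid depth is h_c = 231/(7.74009 × 3.85) = 7.75185 m.
The centroid lies 1.1/2 = 0.55 m below the top edge, so the top edge sits at h_top = 7.75185 − 0.55 = 7.20185 m below the surface.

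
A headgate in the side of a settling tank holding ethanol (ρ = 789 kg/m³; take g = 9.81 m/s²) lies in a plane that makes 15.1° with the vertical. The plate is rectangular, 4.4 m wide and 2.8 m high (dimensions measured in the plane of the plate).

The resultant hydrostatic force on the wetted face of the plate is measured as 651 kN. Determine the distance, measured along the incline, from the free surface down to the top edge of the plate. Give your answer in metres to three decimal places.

γ = ρg = 789 × 9.81 / 1000 = 7.74009 kN/m³.
A = 4.4 × 2.8 = 12.32 m².
From F = γ·h_c·A, the centroid depth is h_c = 651/(7.74009 × 12.32) = 6.82691 m.
The plate makes 15.1° with the vertical, i.e. θ = 90° − 15.1° = 74.9° to the horizontal. Measuring y along the incline from the free-surface line, vertical depth h = y·sinθ with sinθ = 0.965473.
Along the incline, y_c = h_c/sinθ = 6.82691/0.965473 = 7.07105 m.
The centroid lies 2.8/2 = 1.4 m below the top edge, so the top edge sits at y_top = 7.07105 − 1.4 = 5.67105 m along the incline.

y_top ≈ 5.671 m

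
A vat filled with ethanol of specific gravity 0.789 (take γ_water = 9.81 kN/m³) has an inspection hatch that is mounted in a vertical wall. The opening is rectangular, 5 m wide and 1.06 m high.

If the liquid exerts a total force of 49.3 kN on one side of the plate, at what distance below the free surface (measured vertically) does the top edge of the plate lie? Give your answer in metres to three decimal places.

γ = 0.789 × 9.81 = 7.74009 kN/m³.
A = 5 × 1.06 = 5.3 m².
From F = γ·h_c·A, the centroid depth is h_c = 49.3/(7.74009 × 5.3) = 1.20178 m.
The centroid lies 1.06/2 = 0.53 m below the top edge, so the top edge sits at h_top = 1.20178 − 0.53 = 0.67178 m below the surface.

d_top ≈ 0.672 m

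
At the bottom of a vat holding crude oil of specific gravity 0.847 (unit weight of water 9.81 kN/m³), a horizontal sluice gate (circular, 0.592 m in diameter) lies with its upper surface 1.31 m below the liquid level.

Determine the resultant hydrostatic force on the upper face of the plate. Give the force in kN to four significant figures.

γ = 0.847 × 9.81 = 8.30907 kN/m³.
The plate is horizontal, so pressure is uniform at p = γ·h = 8.30907 × 1.31 = 10.8849 kN/m².
A = π(0.296)² = 0.275254 m².
F = p·A = 10.8849 × 0.275254 = 2.99611 kN.

F ≈ 2.996 kN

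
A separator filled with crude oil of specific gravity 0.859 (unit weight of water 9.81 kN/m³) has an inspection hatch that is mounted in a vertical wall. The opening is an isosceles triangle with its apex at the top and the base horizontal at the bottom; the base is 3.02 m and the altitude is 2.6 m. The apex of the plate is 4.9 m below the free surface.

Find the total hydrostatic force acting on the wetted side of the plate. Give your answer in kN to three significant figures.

F ≈ 219 kN

γ = 0.859 × 9.81 = 8.42679 kN/m³.
With the apex up, the centroid sits 2h/3 = 2 × 2.6/3 = 1.73333 m below the apex, so the centroid depth is h_c = 4.9 + 1.73333 = 6.63333 m.
A = ½ × 3.02 × 2.6 = 3.926 m².
Resultant F = γ·h_c·A = 8.42679 × 6.63333 × 3.926 = 219.454 kN.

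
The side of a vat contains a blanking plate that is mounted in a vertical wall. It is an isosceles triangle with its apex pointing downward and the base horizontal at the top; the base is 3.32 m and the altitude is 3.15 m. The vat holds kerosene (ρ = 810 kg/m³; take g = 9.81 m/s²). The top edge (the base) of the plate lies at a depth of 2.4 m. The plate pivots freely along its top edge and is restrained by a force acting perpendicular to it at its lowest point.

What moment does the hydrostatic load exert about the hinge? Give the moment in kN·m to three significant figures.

γ = ρg = 810 × 9.81 / 1000 = 7.9461 kN/m³.
With the apex down, the centroid sits h/3 = 3.15/3 = 1.05 m below the base (the top edge), so the centroid depth is h_c = 2.4 + 1.05 = 3.45 m.
A = ½ × 3.32 × 3.15 = 5.229 m².
Resultant F = γ·h_c·A = 7.9461 × 3.45 × 5.229 = 143.348 kN.
I_c = b·h³/36 = 3.32 × 3.15³/36 = 2.88249 m⁴.
Centre of pressure: y_p = y_c + I_c/(y_c·A) = 3.45 + 2.88249/(3.45 × 5.229) = 3.45 + 0.159783 = 3.60978 m along the plane.
The resultant acts 1.05 + 0.159783 = 1.20978 m (along the plate) below the hinge at the top edge, so the moment about the hinge is M = F × 1.20978 = 143.348 × 1.20978 = 173.42 kN·m.

M ≈ 173 kN·m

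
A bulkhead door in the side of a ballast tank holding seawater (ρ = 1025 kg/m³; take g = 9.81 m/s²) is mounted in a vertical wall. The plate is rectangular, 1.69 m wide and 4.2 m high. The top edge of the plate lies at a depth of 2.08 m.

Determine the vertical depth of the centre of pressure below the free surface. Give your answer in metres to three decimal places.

h_p = 4.532 m

γ = ρg = 1025 × 9.81 / 1000 = 10.05525 kN/m³.
The centroid lies 4.2/2 = 2.1 m below the top edge, so the centroid depth is h_c = 2.08 + 2.1 = 4.18 m.
A = 1.69 × 4.2 = 7.098 m².
Resultant F = γ·h_c·A = 10.05525 × 4.18 × 7.098 = 298.336 kN.
I_c = b·h³/12 = 1.69 × 4.2³/12 = 10.4341 m⁴.
Centre of pressure: y_p = y_c + I_c/(y_c·A) = 4.18 + 10.4341/(4.18 × 7.098) = 4.18 + 0.351676 = 4.53168 m along the plane.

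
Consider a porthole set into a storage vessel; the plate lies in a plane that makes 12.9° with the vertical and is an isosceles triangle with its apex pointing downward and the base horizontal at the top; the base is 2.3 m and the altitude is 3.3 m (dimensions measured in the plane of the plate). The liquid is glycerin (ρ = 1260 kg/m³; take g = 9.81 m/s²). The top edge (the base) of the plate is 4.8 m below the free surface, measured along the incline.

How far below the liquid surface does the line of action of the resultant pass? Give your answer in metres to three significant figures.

h_p = 5.85 m

γ = ρg = 1260 × 9.81 / 1000 = 12.3606 kN/m³.
The plate makes 12.9° with the vertical, i.e. θ = 90° − 12.9° = 77.1° to the horizontal. Measuring y along the incline from the free-surface line, vertical depth h = y·sinθ with sinθ = 0.974761.
With the apex down, the centroid sits h/3 = 3.3/3 = 1.1 m below the base (the top edge), so y_c = 4.8 + 1.1 = 5.9 m and h_c = 5.9 × 0.974761 = 5.75109 m.
A = ½ × 2.3 × 3.3 = 3.795 m².
Resultant F = γ·h_c·A = 12.3606 × 5.75109 × 3.795 = 269.775 kN.
I_c = b·h³/36 = 2.3 × 3.3³/36 = 2.29597 m⁴.
Centre of pressure: y_p = y_c + I_c/(y_c·A) = 5.9 + 2.29597/(5.9 × 3.795) = 5.9 + 0.102542 = 6.00254 m along the plane.
Vertically, h_p = y_p·sinθ = 6.00254 × 0.974761 = 5.85104 m.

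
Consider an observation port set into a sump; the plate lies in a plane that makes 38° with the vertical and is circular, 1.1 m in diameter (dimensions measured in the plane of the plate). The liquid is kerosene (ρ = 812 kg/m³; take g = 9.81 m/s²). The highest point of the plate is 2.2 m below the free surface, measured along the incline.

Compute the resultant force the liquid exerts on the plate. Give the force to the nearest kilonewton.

γ = ρg = 812 × 9.81 / 1000 = 7.96572 kN/m³.
The plate makes 38° with the vertical, i.e. θ = 90° − 38° = 52° to the horizontal. Measuring y along the incline from the free-surface line, vertical depth h = y·sinθ with sinθ = 0.788011.
The centroid is at the centre, 0.55 m below the top of the plate, so y_c = 2.2 + 0.55 = 2.75 m and h_c = 2.75 × 0.788011 = 2.16703 m.
A = π(0.55)² = 0.950332 m².
Resultant F = γ·h_c·A = 7.96572 × 2.16703 × 0.950332 = 16.4046 kN.

F ≈ 16 kN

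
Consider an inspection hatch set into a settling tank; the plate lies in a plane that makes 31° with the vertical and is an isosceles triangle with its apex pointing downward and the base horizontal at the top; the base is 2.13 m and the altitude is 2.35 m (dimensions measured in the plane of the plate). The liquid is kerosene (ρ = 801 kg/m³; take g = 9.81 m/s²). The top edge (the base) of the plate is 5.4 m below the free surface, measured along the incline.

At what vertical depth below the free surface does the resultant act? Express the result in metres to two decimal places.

γ = ρg = 801 × 9.81 / 1000 = 7.85781 kN/m³.
The plate makes 31° with the vertical, i.e. θ = 90° − 31° = 59° to the horizontal. Measuring y along the incline from the free-surface line, vertical depth h = y·sinθ with sinθ = 0.857167.
With the apex down, the centroid sits h/3 = 2.35/3 = 0.783333 m below the base (the top edge), so y_c = 5.4 + 0.783333 = 6.18333 m and h_c = 6.18333 × 0.857167 = 5.30015 m.
A = ½ × 2.13 × 2.35 = 2.50275 m².
Resultant F = γ·h_c·A = 7.85781 × 5.30015 × 2.50275 = 104.233 kN.
I_c = b·h³/36 = 2.13 × 2.35³/36 = 0.767858 m⁴.
Centre of pressure: y_p = y_c + I_c/(y_c·A) = 6.18333 + 0.767858/(6.18333 × 2.50275) = 6.18333 + 0.0496182 = 6.23295 m along the plane.
Vertically, h_p = y_p·sinθ = 6.23295 × 0.857167 = 5.34268 m.

h_p = 5.34 m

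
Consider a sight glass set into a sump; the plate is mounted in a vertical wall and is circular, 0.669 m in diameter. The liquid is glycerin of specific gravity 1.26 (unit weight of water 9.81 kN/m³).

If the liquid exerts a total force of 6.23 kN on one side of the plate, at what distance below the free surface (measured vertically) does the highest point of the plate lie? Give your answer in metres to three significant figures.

γ = 1.26 × 9.81 = 12.3606 kN/m³.
A = π(0.3345)² = 0.351514 m².
From F = γ·h_c·A, the centroid depth is h_c = 6.23/(12.3606 × 0.351514) = 1.43386 m.
The centroid is at the centre, 0.3345 m below the top of the plate, so the highest point sits at h_top = 1.43386 − 0.3345 = 1.09936 m below the surface.

d_top ≈ 1.10 m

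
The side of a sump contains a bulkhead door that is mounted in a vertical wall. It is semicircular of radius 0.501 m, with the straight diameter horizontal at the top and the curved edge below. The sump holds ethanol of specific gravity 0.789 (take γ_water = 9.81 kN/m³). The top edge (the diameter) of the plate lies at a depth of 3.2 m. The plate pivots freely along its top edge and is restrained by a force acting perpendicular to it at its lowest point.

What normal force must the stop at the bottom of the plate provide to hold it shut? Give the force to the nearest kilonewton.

P ≈ 5 kN

γ = 0.789 × 9.81 = 7.74009 kN/m³.
The centroid of a semicircle lies 4r/(3π) = 0.212631 m from the diameter, here below the top edge, so the centroid depth is h_c = 3.2 + 0.212631 = 3.41263 m.
A = πr²/2 = π × 0.501²/2 = 0.394271 m².
Resultant F = γ·h_c·A = 7.74009 × 3.41263 × 0.394271 = 10.4143 kN.
I_c = (π/8 − 8/(9π))·r⁴ = 0.109757 × 0.501⁴ = 0.00691486 m⁴.
Centre of pressure: y_p = y_c + I_c/(y_c·A) = 3.41263 + 0.00691486/(3.41263 × 0.394271) = 3.41263 + 0.00513925 = 3.41777 m along the plane.
The resultant acts 0.212631 + 0.00513925 = 0.21777 m (along the plate) below the hinge at the top edge, so the moment about the hinge is M = F × 0.21777 = 10.4143 × 0.21777 = 2.26792 kN·m.
A normal force at the bottom, 0.501 m from the hinge, must supply this moment: P = 2.26792/0.501 = 4.52679 kN.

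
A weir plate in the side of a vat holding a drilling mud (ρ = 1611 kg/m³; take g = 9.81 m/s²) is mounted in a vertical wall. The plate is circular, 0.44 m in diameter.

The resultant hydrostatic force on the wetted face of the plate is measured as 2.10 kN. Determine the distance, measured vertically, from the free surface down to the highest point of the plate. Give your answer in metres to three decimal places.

γ = ρg = 1611 × 9.81 / 1000 = 15.80391 kN/m³.
A = π(0.22)² = 0.152053 m².
From F = γ·h_c·A, the centroid depth is h_c = 2.10/(15.80391 × 0.152053) = 0.873896 m.
The centroid is at the centre, 0.22 m below the top of the plate, so the highest point sits at h_top = 0.873896 − 0.22 = 0.653896 m below the surface.

d_top ≈ 0.654 m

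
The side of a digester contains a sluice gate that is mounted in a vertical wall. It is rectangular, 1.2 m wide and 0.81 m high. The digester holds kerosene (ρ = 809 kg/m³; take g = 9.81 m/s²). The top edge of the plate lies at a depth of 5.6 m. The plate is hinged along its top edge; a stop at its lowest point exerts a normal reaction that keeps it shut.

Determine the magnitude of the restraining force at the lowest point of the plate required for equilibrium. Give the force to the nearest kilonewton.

P ≈ 24 kN

γ = ρg = 809 × 9.81 / 1000 = 7.93629 kN/m³.
The centroid lies 0.81/2 = 0.405 m below the top edge, so the centroid depth is h_c = 5.6 + 0.405 = 6.005 m.
A = 1.2 × 0.81 = 0.972 m².
Resultant F = γ·h_c·A = 7.93629 × 6.005 × 0.972 = 46.323 kN.
I_c = b·h³/12 = 1.2 × 0.81³/12 = 0.0531441 m⁴.
Centre of pressure: y_p = y_c + I_c/(y_c·A) = 6.005 + 0.0531441/(6.005 × 0.972) = 6.005 + 0.00910491 = 6.0141 m along the plane.
The resultant acts 0.405 + 0.00910491 = 0.414105 m (along the plate) below the hinge at the top edge, so the moment about the hinge is M = F × 0.414105 = 46.323 × 0.414105 = 19.1826 kN·m.
A normal force at the bottom, 0.81 m from the hinge, must supply this moment: P = 19.1826/0.81 = 23.6822 kN.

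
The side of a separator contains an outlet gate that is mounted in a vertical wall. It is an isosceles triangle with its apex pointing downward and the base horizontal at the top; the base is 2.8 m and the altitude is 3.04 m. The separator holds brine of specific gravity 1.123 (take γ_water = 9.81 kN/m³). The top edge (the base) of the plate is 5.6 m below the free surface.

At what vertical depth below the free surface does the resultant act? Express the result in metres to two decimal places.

γ = 1.123 × 9.81 = 11.01663 kN/m³.
With the apex down, the centroid sits h/3 = 3.04/3 = 1.01333 m below the base (the top edge), so the centroid depth is h_c = 5.6 + 1.01333 = 6.61333 m.
A = ½ × 2.8 × 3.04 = 4.256 m².
Resultant F = γ·h_c·A = 11.01663 × 6.61333 × 4.256 = 310.078 kN.
I_c = b·h³/36 = 2.8 × 3.04³/36 = 2.18512 m⁴.
Centre of pressure: y_p = y_c + I_c/(y_c·A) = 6.61333 + 2.18512/(6.61333 × 4.256) = 6.61333 + 0.0776343 = 6.69096 m along the plane.

h_p = 6.69 m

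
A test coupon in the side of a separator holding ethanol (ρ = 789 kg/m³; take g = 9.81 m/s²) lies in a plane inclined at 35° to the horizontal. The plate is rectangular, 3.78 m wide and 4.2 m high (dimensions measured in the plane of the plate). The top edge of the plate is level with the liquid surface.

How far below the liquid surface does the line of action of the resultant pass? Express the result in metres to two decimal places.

h_p = 1.61 m

γ = ρg = 789 × 9.81 / 1000 = 7.74009 kN/m³.
Let θ = 35° be the plate's angle to the horizontal; measure y along the incline from where the plane meets the free surface. Vertical depth h = y·sinθ with sinθ = 0.573576.
The centroid lies 4.2/2 = 2.1 m below the top edge, so y_c = 2.1 m and h_c = 2.1 × 0.573576 = 1.20451 m.
A = 3.78 × 4.2 = 15.876 m².
Resultant F = γ·h_c·A = 7.74009 × 1.20451 × 15.876 = 148.012 kN.
I_c = b·h³/12 = 3.78 × 4.2³/12 = 23.3377 m⁴.
Centre of pressure: y_p = y_c + I_c/(y_c·A) = 2.1 + 23.3377/(2.1 × 15.876) = 2.1 + 0.699999 = 2.8 m along the plane.
Vertically, h_p = y_p·sinθ = 2.8 × 0.573576 = 1.60601 m.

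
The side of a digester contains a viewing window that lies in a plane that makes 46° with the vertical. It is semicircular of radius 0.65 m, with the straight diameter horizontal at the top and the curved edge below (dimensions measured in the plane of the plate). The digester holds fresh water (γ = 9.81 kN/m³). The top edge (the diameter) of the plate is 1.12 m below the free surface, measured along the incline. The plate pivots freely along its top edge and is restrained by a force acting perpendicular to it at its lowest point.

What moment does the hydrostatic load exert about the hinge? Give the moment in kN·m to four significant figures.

M ≈ 1.875 kN·m

γ = 9.81 kN/m³.
The plate makes 46° with the vertical, i.e. θ = 90° − 46° = 44° to the horizontal. Measuring y along the incline from the free-surface line, vertical depth h = y·sinθ with sinθ = 0.694658.
The centroid of a semicircle lies 4r/(3π) = 0.275869 m from the diameter, here below the top edge, so y_c = 1.12 + 0.275869 = 1.39587 m and h_c = 1.39587 × 0.694658 = 0.969652 m.
A = πr²/2 = π × 0.65²/2 = 0.663661 m².
Resultant F = γ·h_c·A = 9.81 × 0.969652 × 0.663661 = 6.31293 kN.
I_c = (π/8 − 8/(9π))·r⁴ = 0.109757 × 0.65⁴ = 0.0195923 m⁴.
Centre of pressure: y_p = y_c + I_c/(y_c·A) = 1.39587 + 0.0195923/(1.39587 × 0.663661) = 1.39587 + 0.0211492 = 1.41702 m along the plane.
The resultant acts 0.275869 + 0.0211492 = 0.297018 m (along the plate) below the hinge at the top edge, so the moment about the hinge is M = F × 0.297018 = 6.31293 × 0.297018 = 1.87505 kN·m.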